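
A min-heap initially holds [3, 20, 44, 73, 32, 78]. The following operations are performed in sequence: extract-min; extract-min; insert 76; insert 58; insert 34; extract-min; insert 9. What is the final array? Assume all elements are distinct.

extract-min → returns 3:
  remove root 3; move last element 78 to root → [78, 20, 44, 73, 32]
  78 vs smaller child 20 at index 1, swap → [20, 78, 44, 73, 32]
  78 vs smaller child 32 at index 4, swap → [20, 32, 44, 73, 78]
extract-min → returns 20:
  remove root 20; move last element 78 to root → [78, 32, 44, 73]
  78 vs smaller child 32 at index 1, swap → [32, 78, 44, 73]
  78 vs only child 73 at index 3, swap → [32, 73, 44, 78]
insert 76:
  append 76 at index 4 → [32, 73, 44, 78, 76] (no swap needed)
insert 58:
  append 58 at index 5 → [32, 73, 44, 78, 76, 58] (no swap needed)
insert 34:
  append 34 at index 6 → [32, 73, 44, 78, 76, 58, 34]
  34 < parent 44 at index 2, swap → [32, 73, 34, 78, 76, 58, 44]
extract-min → returns 32:
  remove root 32; move last element 44 to root → [44, 73, 34, 78, 76, 58]
  44 vs smaller child 34 at index 2, swap → [34, 73, 44, 78, 76, 58]
insert 9:
  append 9 at index 6 → [34, 73, 44, 78, 76, 58, 9]
  9 < parent 44 at index 2, swap → [34, 73, 9, 78, 76, 58, 44]
  9 < parent 34 at index 0, swap → [9, 73, 34, 78, 76, 58, 44]

[9, 73, 34, 78, 76, 58, 44]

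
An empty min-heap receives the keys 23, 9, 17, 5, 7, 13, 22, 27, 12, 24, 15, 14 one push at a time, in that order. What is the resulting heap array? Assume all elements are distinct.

[5, 7, 13, 12, 9, 14, 22, 27, 23, 24, 15, 17]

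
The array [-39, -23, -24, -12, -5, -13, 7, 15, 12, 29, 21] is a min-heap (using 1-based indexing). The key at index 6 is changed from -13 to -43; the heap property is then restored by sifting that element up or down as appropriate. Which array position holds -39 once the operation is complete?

3

set index 6 from -13 to -43 → [-39, -23, -24, -12, -5, -43, 7, 15, 12, 29, 21]
-43 < parent -24 at index 3, swap → [-39, -23, -43, -12, -5, -24, 7, 15, 12, 29, 21]
-43 < parent -39 at index 1, swap → [-43, -23, -39, -12, -5, -24, 7, 15, 12, 29, 21]
resulting array: [-43, -23, -39, -12, -5, -24, 7, 15, 12, 29, 21]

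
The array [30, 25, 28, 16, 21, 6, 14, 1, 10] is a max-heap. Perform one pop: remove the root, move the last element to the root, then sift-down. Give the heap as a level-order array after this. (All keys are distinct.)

[28, 25, 14, 16, 21, 6, 10, 1]

remove root 30; move last element 10 to root → [10, 25, 28, 16, 21, 6, 14, 1]
10 vs larger child 28 at index 2, swap → [28, 25, 10, 16, 21, 6, 14, 1]
10 vs larger child 14 at index 6, swap → [28, 25, 14, 16, 21, 6, 10, 1]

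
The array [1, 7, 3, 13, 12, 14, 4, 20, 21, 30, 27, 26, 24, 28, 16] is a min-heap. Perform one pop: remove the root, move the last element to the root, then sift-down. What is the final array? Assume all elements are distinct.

[3, 7, 4, 13, 12, 14, 16, 20, 21, 30, 27, 26, 24, 28]

remove root 1; move last element 16 to root → [16, 7, 3, 13, 12, 14, 4, 20, 21, 30, 27, 26, 24, 28]
16 vs smaller child 3 at index 2, swap → [3, 7, 16, 13, 12, 14, 4, 20, 21, 30, 27, 26, 24, 28]
16 vs smaller child 4 at index 6, swap → [3, 7, 4, 13, 12, 14, 16, 20, 21, 30, 27, 26, 24, 28]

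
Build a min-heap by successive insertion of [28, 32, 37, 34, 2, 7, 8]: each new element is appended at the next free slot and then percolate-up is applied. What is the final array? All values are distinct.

Insert 28:
  append 28 at index 0 → [28] (no swap needed)
Insert 32:
  append 32 at index 1 → [28, 32] (no swap needed)
Insert 37:
  append 37 at index 2 → [28, 32, 37] (no swap needed)
Insert 34:
  append 34 at index 3 → [28, 32, 37, 34] (no swap needed)
Insert 2:
  append 2 at index 4 → [28, 32, 37, 34, 2]
  2 < parent 32 at index 1, swap → [28, 2, 37, 34, 32]
  2 < parent 28 at index 0, swap → [2, 28, 37, 34, 32]
Insert 7:
  append 7 at index 5 → [2, 28, 37, 34, 32, 7]
  7 < parent 37 at index 2, swap → [2, 28, 7, 34, 32, 37]
Insert 8:
  append 8 at index 6 → [2, 28, 7, 34, 32, 37, 8] (no swap needed)

[2, 28, 7, 34, 32, 37, 8]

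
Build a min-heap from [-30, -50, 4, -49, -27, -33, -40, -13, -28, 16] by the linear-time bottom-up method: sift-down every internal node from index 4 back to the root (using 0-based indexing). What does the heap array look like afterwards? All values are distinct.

[-50, -49, -40, -30, -27, -33, 4, -13, -28, 16]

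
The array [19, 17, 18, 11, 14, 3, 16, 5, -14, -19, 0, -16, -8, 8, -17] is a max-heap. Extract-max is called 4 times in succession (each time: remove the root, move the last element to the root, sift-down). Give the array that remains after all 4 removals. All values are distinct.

[14, 11, 8, 5, 0, 3, -8, -16, -14, -19, -17]

extract-max #1 returns 19:
  remove root 19; move last element -17 to root → [-17, 17, 18, 11, 14, 3, 16, 5, -14, -19, 0, -16, -8, 8]
  -17 vs larger child 18 at index 2, swap → [18, 17, -17, 11, 14, 3, 16, 5, -14, -19, 0, -16, -8, 8]
  -17 vs larger child 16 at index 6, swap → [18, 17, 16, 11, 14, 3, -17, 5, -14, -19, 0, -16, -8, 8]
  -17 vs only child 8 at index 13, swap → [18, 17, 16, 11, 14, 3, 8, 5, -14, -19, 0, -16, -8, -17]
extract-max #2 returns 18:
  remove root 18; move last element -17 to root → [-17, 17, 16, 11, 14, 3, 8, 5, -14, -19, 0, -16, -8]
  -17 vs larger child 17 at index 1, swap → [17, -17, 16, 11, 14, 3, 8, 5, -14, -19, 0, -16, -8]
  -17 vs larger child 14 at index 4, swap → [17, 14, 16, 11, -17, 3, 8, 5, -14, -19, 0, -16, -8]
  -17 vs larger child 0 at index 10, swap → [17, 14, 16, 11, 0, 3, 8, 5, -14, -19, -17, -16, -8]
extract-max #3 returns 17:
  remove root 17; move last element -8 to root → [-8, 14, 16, 11, 0, 3, 8, 5, -14, -19, -17, -16]
  -8 vs larger child 16 at index 2, swap → [16, 14, -8, 11, 0, 3, 8, 5, -14, -19, -17, -16]
  -8 vs larger child 8 at index 6, swap → [16, 14, 8, 11, 0, 3, -8, 5, -14, -19, -17, -16]
extract-max #4 returns 16:
  remove root 16; move last element -16 to root → [-16, 14, 8, 11, 0, 3, -8, 5, -14, -19, -17]
  -16 vs larger child 14 at index 1, swap → [14, -16, 8, 11, 0, 3, -8, 5, -14, -19, -17]
  -16 vs larger child 11 at index 3, swap → [14, 11, 8, -16, 0, 3, -8, 5, -14, -19, -17]
  -16 vs larger child 5 at index 7, swap → [14, 11, 8, 5, 0, 3, -8, -16, -14, -19, -17]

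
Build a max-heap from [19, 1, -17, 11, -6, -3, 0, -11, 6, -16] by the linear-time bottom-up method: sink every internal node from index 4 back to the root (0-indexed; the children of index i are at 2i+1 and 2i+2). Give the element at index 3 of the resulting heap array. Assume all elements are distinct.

sift down from index 4: already satisfies heap property
sift down from index 3: already satisfies heap property
sift down from index 2:
  -17 vs larger child 0 at index 6, swap → [19, 1, 0, 11, -6, -3, -17, -11, 6, -16]
sift down from index 1:
  1 vs larger child 11 at index 3, swap → [19, 11, 0, 1, -6, -3, -17, -11, 6, -16]
  1 vs larger child 6 at index 8, swap → [19, 11, 0, 6, -6, -3, -17, -11, 1, -16]
sift down from index 0: already satisfies heap property
resulting array: [19, 11, 0, 6, -6, -3, -17, -11, 1, -16]

6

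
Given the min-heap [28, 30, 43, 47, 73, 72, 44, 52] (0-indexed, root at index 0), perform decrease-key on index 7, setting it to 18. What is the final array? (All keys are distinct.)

[18, 28, 43, 30, 73, 72, 44, 47]

set index 7 from 52 to 18 → [28, 30, 43, 47, 73, 72, 44, 18]
18 < parent 47 at index 3, swap → [28, 30, 43, 18, 73, 72, 44, 47]
18 < parent 30 at index 1, swap → [28, 18, 43, 30, 73, 72, 44, 47]
18 < parent 28 at index 0, swap → [18, 28, 43, 30, 73, 72, 44, 47]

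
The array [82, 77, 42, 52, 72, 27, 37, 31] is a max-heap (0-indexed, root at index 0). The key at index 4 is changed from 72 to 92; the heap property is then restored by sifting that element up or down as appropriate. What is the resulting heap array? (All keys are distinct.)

[92, 82, 42, 52, 77, 27, 37, 31]

set index 4 from 72 to 92 → [82, 77, 42, 52, 92, 27, 37, 31]
92 > parent 77 at index 1, swap → [82, 92, 42, 52, 77, 27, 37, 31]
92 > parent 82 at index 0, swap → [92, 82, 42, 52, 77, 27, 37, 31]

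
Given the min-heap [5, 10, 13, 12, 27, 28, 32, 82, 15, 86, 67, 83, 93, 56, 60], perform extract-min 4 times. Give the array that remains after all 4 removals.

extract-min #1 returns 5:
  remove root 5; move last element 60 to root → [60, 10, 13, 12, 27, 28, 32, 82, 15, 86, 67, 83, 93, 56]
  60 vs smaller child 10 at index 1, swap → [10, 60, 13, 12, 27, 28, 32, 82, 15, 86, 67, 83, 93, 56]
  60 vs smaller child 12 at index 3, swap → [10, 12, 13, 60, 27, 28, 32, 82, 15, 86, 67, 83, 93, 56]
  60 vs smaller child 15 at index 8, swap → [10, 12, 13, 15, 27, 28, 32, 82, 60, 86, 67, 83, 93, 56]
extract-min #2 returns 10:
  remove root 10; move last element 56 to root → [56, 12, 13, 15, 27, 28, 32, 82, 60, 86, 67, 83, 93]
  56 vs smaller child 12 at index 1, swap → [12, 56, 13, 15, 27, 28, 32, 82, 60, 86, 67, 83, 93]
  56 vs smaller child 15 at index 3, swap → [12, 15, 13, 56, 27, 28, 32, 82, 60, 86, 67, 83, 93]
extract-min #3 returns 12:
  remove root 12; move last element 93 to root → [93, 15, 13, 56, 27, 28, 32, 82, 60, 86, 67, 83]
  93 vs smaller child 13 at index 2, swap → [13, 15, 93, 56, 27, 28, 32, 82, 60, 86, 67, 83]
  93 vs smaller child 28 at index 5, swap → [13, 15, 28, 56, 27, 93, 32, 82, 60, 86, 67, 83]
  93 vs only child 83 at index 11, swap → [13, 15, 28, 56, 27, 83, 32, 82, 60, 86, 67, 93]
extract-min #4 returns 13:
  remove root 13; move last element 93 to root → [93, 15, 28, 56, 27, 83, 32, 82, 60, 86, 67]
  93 vs smaller child 15 at index 1, swap → [15, 93, 28, 56, 27, 83, 32, 82, 60, 86, 67]
  93 vs smaller child 27 at index 4, swap → [15, 27, 28, 56, 93, 83, 32, 82, 60, 86, 67]
  93 vs smaller child 67 at index 10, swap → [15, 27, 28, 56, 67, 83, 32, 82, 60, 86, 93]

[15, 27, 28, 56, 67, 83, 32, 82, 60, 86, 93]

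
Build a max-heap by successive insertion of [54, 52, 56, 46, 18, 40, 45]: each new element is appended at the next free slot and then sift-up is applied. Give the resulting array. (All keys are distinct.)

[56, 52, 54, 46, 18, 40, 45]

Insert 54:
  append 54 at index 0 → [54] (no swap needed)
Insert 52:
  append 52 at index 1 → [54, 52] (no swap needed)
Insert 56:
  append 56 at index 2 → [54, 52, 56]
  56 > parent 54 at index 0, swap → [56, 52, 54]
Insert 46:
  append 46 at index 3 → [56, 52, 54, 46] (no swap needed)
Insert 18:
  append 18 at index 4 → [56, 52, 54, 46, 18] (no swap needed)
Insert 40:
  append 40 at index 5 → [56, 52, 54, 46, 18, 40] (no swap needed)
Insert 45:
  append 45 at index 6 → [56, 52, 54, 46, 18, 40, 45] (no swap needed)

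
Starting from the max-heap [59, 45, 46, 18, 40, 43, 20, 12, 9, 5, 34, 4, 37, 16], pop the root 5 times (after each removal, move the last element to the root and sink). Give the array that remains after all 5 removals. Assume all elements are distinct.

extract-max #1 returns 59:
  remove root 59; move last element 16 to root → [16, 45, 46, 18, 40, 43, 20, 12, 9, 5, 34, 4, 37]
  16 vs larger child 46 at index 2, swap → [46, 45, 16, 18, 40, 43, 20, 12, 9, 5, 34, 4, 37]
  16 vs larger child 43 at index 5, swap → [46, 45, 43, 18, 40, 16, 20, 12, 9, 5, 34, 4, 37]
  16 vs larger child 37 at index 12, swap → [46, 45, 43, 18, 40, 37, 20, 12, 9, 5, 34, 4, 16]
extract-max #2 returns 46:
  remove root 46; move last element 16 to root → [16, 45, 43, 18, 40, 37, 20, 12, 9, 5, 34, 4]
  16 vs larger child 45 at index 1, swap → [45, 16, 43, 18, 40, 37, 20, 12, 9, 5, 34, 4]
  16 vs larger child 40 at index 4, swap → [45, 40, 43, 18, 16, 37, 20, 12, 9, 5, 34, 4]
  16 vs larger child 34 at index 10, swap → [45, 40, 43, 18, 34, 37, 20, 12, 9, 5, 16, 4]
extract-max #3 returns 45:
  remove root 45; move last element 4 to root → [4, 40, 43, 18, 34, 37, 20, 12, 9, 5, 16]
  4 vs larger child 43 at index 2, swap → [43, 40, 4, 18, 34, 37, 20, 12, 9, 5, 16]
  4 vs larger child 37 at index 5, swap → [43, 40, 37, 18, 34, 4, 20, 12, 9, 5, 16]
extract-max #4 returns 43:
  remove root 43; move last element 16 to root → [16, 40, 37, 18, 34, 4, 20, 12, 9, 5]
  16 vs larger child 40 at index 1, swap → [40, 16, 37, 18, 34, 4, 20, 12, 9, 5]
  16 vs larger child 34 at index 4, swap → [40, 34, 37, 18, 16, 4, 20, 12, 9, 5]
extract-max #5 returns 40:
  remove root 40; move last element 5 to root → [5, 34, 37, 18, 16, 4, 20, 12, 9]
  5 vs larger child 37 at index 2, swap → [37, 34, 5, 18, 16, 4, 20, 12, 9]
  5 vs larger child 20 at index 6, swap → [37, 34, 20, 18, 16, 4, 5, 12, 9]

[37, 34, 20, 18, 16, 4, 5, 12, 9]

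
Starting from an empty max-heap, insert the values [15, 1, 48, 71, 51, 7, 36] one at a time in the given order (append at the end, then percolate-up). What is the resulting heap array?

Insert 15:
  append 15 at index 0 → [15] (no swap needed)
Insert 1:
  append 1 at index 1 → [15, 1] (no swap needed)
Insert 48:
  append 48 at index 2 → [15, 1, 48]
  48 > parent 15 at index 0, swap → [48, 1, 15]
Insert 71:
  append 71 at index 3 → [48, 1, 15, 71]
  71 > parent 1 at index 1, swap → [48, 71, 15, 1]
  71 > parent 48 at index 0, swap → [71, 48, 15, 1]
Insert 51:
  append 51 at index 4 → [71, 48, 15, 1, 51]
  51 > parent 48 at index 1, swap → [71, 51, 15, 1, 48]
Insert 7:
  append 7 at index 5 → [71, 51, 15, 1, 48, 7] (no swap needed)
Insert 36:
  append 36 at index 6 → [71, 51, 15, 1, 48, 7, 36]
  36 > parent 15 at index 2, swap → [71, 51, 36, 1, 48, 7, 15]

[71, 51, 36, 1, 48, 7, 15]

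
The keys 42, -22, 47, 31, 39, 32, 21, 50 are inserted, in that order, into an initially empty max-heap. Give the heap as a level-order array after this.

Insert 42:
  append 42 at index 0 → [42] (no swap needed)
Insert -22:
  append -22 at index 1 → [42, -22] (no swap needed)
Insert 47:
  append 47 at index 2 → [42, -22, 47]
  47 > parent 42 at index 0, swap → [47, -22, 42]
Insert 31:
  append 31 at index 3 → [47, -22, 42, 31]
  31 > parent -22 at index 1, swap → [47, 31, 42, -22]
Insert 39:
  append 39 at index 4 → [47, 31, 42, -22, 39]
  39 > parent 31 at index 1, swap → [47, 39, 42, -22, 31]
Insert 32:
  append 32 at index 5 → [47, 39, 42, -22, 31, 32] (no swap needed)
Insert 21:
  append 21 at index 6 → [47, 39, 42, -22, 31, 32, 21] (no swap needed)
Insert 50:
  append 50 at index 7 → [47, 39, 42, -22, 31, 32, 21, 50]
  50 > parent -22 at index 3, swap → [47, 39, 42, 50, 31, 32, 21, -22]
  50 > parent 39 at index 1, swap → [47, 50, 42, 39, 31, 32, 21, -22]
  50 > parent 47 at index 0, swap → [50, 47, 42, 39, 31, 32, 21, -22]

[50, 47, 42, 39, 31, 32, 21, -22]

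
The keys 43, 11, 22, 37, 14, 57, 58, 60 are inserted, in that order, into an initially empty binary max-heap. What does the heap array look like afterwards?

[60, 58, 57, 37, 14, 22, 43, 11]

Insert 43:
  append 43 at index 0 → [43] (no swap needed)
Insert 11:
  append 11 at index 1 → [43, 11] (no swap needed)
Insert 22:
  append 22 at index 2 → [43, 11, 22] (no swap needed)
Insert 37:
  append 37 at index 3 → [43, 11, 22, 37]
  37 > parent 11 at index 1, swap → [43, 37, 22, 11]
Insert 14:
  append 14 at index 4 → [43, 37, 22, 11, 14] (no swap needed)
Insert 57:
  append 57 at index 5 → [43, 37, 22, 11, 14, 57]
  57 > parent 22 at index 2, swap → [43, 37, 57, 11, 14, 22]
  57 > parent 43 at index 0, swap → [57, 37, 43, 11, 14, 22]
Insert 58:
  append 58 at index 6 → [57, 37, 43, 11, 14, 22, 58]
  58 > parent 43 at index 2, swap → [57, 37, 58, 11, 14, 22, 43]
  58 > parent 57 at index 0, swap → [58, 37, 57, 11, 14, 22, 43]
Insert 60:
  append 60 at index 7 → [58, 37, 57, 11, 14, 22, 43, 60]
  60 > parent 11 at index 3, swap → [58, 37, 57, 60, 14, 22, 43, 11]
  60 > parent 37 at index 1, swap → [58, 60, 57, 37, 14, 22, 43, 11]
  60 > parent 58 at index 0, swap → [60, 58, 57, 37, 14, 22, 43, 11]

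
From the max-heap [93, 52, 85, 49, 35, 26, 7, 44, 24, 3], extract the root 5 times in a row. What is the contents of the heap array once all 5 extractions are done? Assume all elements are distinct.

extract-max #1 returns 93:
  remove root 93; move last element 3 to root → [3, 52, 85, 49, 35, 26, 7, 44, 24]
  3 vs larger child 85 at index 2, swap → [85, 52, 3, 49, 35, 26, 7, 44, 24]
  3 vs larger child 26 at index 5, swap → [85, 52, 26, 49, 35, 3, 7, 44, 24]
extract-max #2 returns 85:
  remove root 85; move last element 24 to root → [24, 52, 26, 49, 35, 3, 7, 44]
  24 vs larger child 52 at index 1, swap → [52, 24, 26, 49, 35, 3, 7, 44]
  24 vs larger child 49 at index 3, swap → [52, 49, 26, 24, 35, 3, 7, 44]
  24 vs only child 44 at index 7, swap → [52, 49, 26, 44, 35, 3, 7, 24]
extract-max #3 returns 52:
  remove root 52; move last element 24 to root → [24, 49, 26, 44, 35, 3, 7]
  24 vs larger child 49 at index 1, swap → [49, 24, 26, 44, 35, 3, 7]
  24 vs larger child 44 at index 3, swap → [49, 44, 26, 24, 35, 3, 7]
extract-max #4 returns 49:
  remove root 49; move last element 7 to root → [7, 44, 26, 24, 35, 3]
  7 vs larger child 44 at index 1, swap → [44, 7, 26, 24, 35, 3]
  7 vs larger child 35 at index 4, swap → [44, 35, 26, 24, 7, 3]
extract-max #5 returns 44:
  remove root 44; move last element 3 to root → [3, 35, 26, 24, 7]
  3 vs larger child 35 at index 1, swap → [35, 3, 26, 24, 7]
  3 vs larger child 24 at index 3, swap → [35, 24, 26, 3, 7]

[35, 24, 26, 3, 7]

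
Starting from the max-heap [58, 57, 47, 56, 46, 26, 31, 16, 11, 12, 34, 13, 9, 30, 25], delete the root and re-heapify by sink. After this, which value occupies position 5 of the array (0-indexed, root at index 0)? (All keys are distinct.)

remove root 58; move last element 25 to root → [25, 57, 47, 56, 46, 26, 31, 16, 11, 12, 34, 13, 9, 30]
25 vs larger child 57 at index 1, swap → [57, 25, 47, 56, 46, 26, 31, 16, 11, 12, 34, 13, 9, 30]
25 vs larger child 56 at index 3, swap → [57, 56, 47, 25, 46, 26, 31, 16, 11, 12, 34, 13, 9, 30]
resulting array: [57, 56, 47, 25, 46, 26, 31, 16, 11, 12, 34, 13, 9, 30]

26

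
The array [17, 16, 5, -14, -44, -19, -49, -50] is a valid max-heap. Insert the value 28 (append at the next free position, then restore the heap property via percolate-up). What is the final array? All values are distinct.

append 28 at index 8 → [17, 16, 5, -14, -44, -19, -49, -50, 28]
28 > parent -14 at index 3, swap → [17, 16, 5, 28, -44, -19, -49, -50, -14]
28 > parent 16 at index 1, swap → [17, 28, 5, 16, -44, -19, -49, -50, -14]
28 > parent 17 at index 0, swap → [28, 17, 5, 16, -44, -19, -49, -50, -14]

[28, 17, 5, 16, -44, -19, -49, -50, -14]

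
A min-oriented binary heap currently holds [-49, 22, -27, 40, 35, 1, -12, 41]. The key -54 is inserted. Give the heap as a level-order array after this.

[-54, -49, -27, 22, 35, 1, -12, 41, 40]

append -54 at index 8 → [-49, 22, -27, 40, 35, 1, -12, 41, -54]
-54 < parent 40 at index 3, swap → [-49, 22, -27, -54, 35, 1, -12, 41, 40]
-54 < parent 22 at index 1, swap → [-49, -54, -27, 22, 35, 1, -12, 41, 40]
-54 < parent -49 at index 0, swap → [-54, -49, -27, 22, 35, 1, -12, 41, 40]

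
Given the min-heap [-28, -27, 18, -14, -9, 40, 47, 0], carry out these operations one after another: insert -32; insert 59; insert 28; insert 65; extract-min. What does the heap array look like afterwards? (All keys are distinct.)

[-28, -27, 18, -14, -9, 40, 47, 0, 65, 59, 28]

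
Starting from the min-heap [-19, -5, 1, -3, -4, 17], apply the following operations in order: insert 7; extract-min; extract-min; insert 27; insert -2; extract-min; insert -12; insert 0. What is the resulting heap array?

insert 7:
  append 7 at index 6 → [-19, -5, 1, -3, -4, 17, 7] (no swap needed)
extract-min → returns -19:
  remove root -19; move last element 7 to root → [7, -5, 1, -3, -4, 17]
  7 vs smaller child -5 at index 1, swap → [-5, 7, 1, -3, -4, 17]
  7 vs smaller child -4 at index 4, swap → [-5, -4, 1, -3, 7, 17]
extract-min → returns -5:
  remove root -5; move last element 17 to root → [17, -4, 1, -3, 7]
  17 vs smaller child -4 at index 1, swap → [-4, 17, 1, -3, 7]
  17 vs smaller child -3 at index 3, swap → [-4, -3, 1, 17, 7]
insert 27:
  append 27 at index 5 → [-4, -3, 1, 17, 7, 27] (no swap needed)
insert -2:
  append -2 at index 6 → [-4, -3, 1, 17, 7, 27, -2]
  -2 < parent 1 at index 2, swap → [-4, -3, -2, 17, 7, 27, 1]
extract-min → returns -4:
  remove root -4; move last element 1 to root → [1, -3, -2, 17, 7, 27]
  1 vs smaller child -3 at index 1, swap → [-3, 1, -2, 17, 7, 27]
insert -12:
  append -12 at index 6 → [-3, 1, -2, 17, 7, 27, -12]
  -12 < parent -2 at index 2, swap → [-3, 1, -12, 17, 7, 27, -2]
  -12 < parent -3 at index 0, swap → [-12, 1, -3, 17, 7, 27, -2]
insert 0:
  append 0 at index 7 → [-12, 1, -3, 17, 7, 27, -2, 0]
  0 < parent 17 at index 3, swap → [-12, 1, -3, 0, 7, 27, -2, 17]
  0 < parent 1 at index 1, swap → [-12, 0, -3, 1, 7, 27, -2, 17]

[-12, 0, -3, 1, 7, 27, -2, 17]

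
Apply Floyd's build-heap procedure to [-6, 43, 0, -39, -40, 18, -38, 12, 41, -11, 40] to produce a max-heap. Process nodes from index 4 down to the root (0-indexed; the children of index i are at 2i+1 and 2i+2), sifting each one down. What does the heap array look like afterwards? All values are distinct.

[43, 41, 18, 12, 40, 0, -38, -6, -39, -11, -40]

sift down from index 4:
  -40 vs larger child 40 at index 10, swap → [-6, 43, 0, -39, 40, 18, -38, 12, 41, -11, -40]
sift down from index 3:
  -39 vs larger child 41 at index 8, swap → [-6, 43, 0, 41, 40, 18, -38, 12, -39, -11, -40]
sift down from index 2:
  0 vs larger child 18 at index 5, swap → [-6, 43, 18, 41, 40, 0, -38, 12, -39, -11, -40]
sift down from index 1: already satisfies heap property
sift down from index 0:
  -6 vs larger child 43 at index 1, swap → [43, -6, 18, 41, 40, 0, -38, 12, -39, -11, -40]
  -6 vs larger child 41 at index 3, swap → [43, 41, 18, -6, 40, 0, -38, 12, -39, -11, -40]
  -6 vs larger child 12 at index 7, swap → [43, 41, 18, 12, 40, 0, -38, -6, -39, -11, -40]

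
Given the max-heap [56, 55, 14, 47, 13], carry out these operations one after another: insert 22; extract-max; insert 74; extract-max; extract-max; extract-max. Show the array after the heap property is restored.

[22, 14, 13]

insert 22:
  append 22 at index 5 → [56, 55, 14, 47, 13, 22]
  22 > parent 14 at index 2, swap → [56, 55, 22, 47, 13, 14]
extract-max → returns 56:
  remove root 56; move last element 14 to root → [14, 55, 22, 47, 13]
  14 vs larger child 55 at index 1, swap → [55, 14, 22, 47, 13]
  14 vs larger child 47 at index 3, swap → [55, 47, 22, 14, 13]
insert 74:
  append 74 at index 5 → [55, 47, 22, 14, 13, 74]
  74 > parent 22 at index 2, swap → [55, 47, 74, 14, 13, 22]
  74 > parent 55 at index 0, swap → [74, 47, 55, 14, 13, 22]
extract-max → returns 74:
  remove root 74; move last element 22 to root → [22, 47, 55, 14, 13]
  22 vs larger child 55 at index 2, swap → [55, 47, 22, 14, 13]
extract-max → returns 55:
  remove root 55; move last element 13 to root → [13, 47, 22, 14]
  13 vs larger child 47 at index 1, swap → [47, 13, 22, 14]
  13 vs only child 14 at index 3, swap → [47, 14, 22, 13]
extract-max → returns 47:
  remove root 47; move last element 13 to root → [13, 14, 22]
  13 vs larger child 22 at index 2, swap → [22, 14, 13]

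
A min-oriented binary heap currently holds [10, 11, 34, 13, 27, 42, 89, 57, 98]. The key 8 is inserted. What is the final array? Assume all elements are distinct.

append 8 at index 9 → [10, 11, 34, 13, 27, 42, 89, 57, 98, 8]
8 < parent 27 at index 4, swap → [10, 11, 34, 13, 8, 42, 89, 57, 98, 27]
8 < parent 11 at index 1, swap → [10, 8, 34, 13, 11, 42, 89, 57, 98, 27]
8 < parent 10 at index 0, swap → [8, 10, 34, 13, 11, 42, 89, 57, 98, 27]

[8, 10, 34, 13, 11, 42, 89, 57, 98, 27]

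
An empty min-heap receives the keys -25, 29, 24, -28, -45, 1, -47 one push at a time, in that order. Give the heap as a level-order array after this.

[-47, -28, -45, 29, -25, 24, 1]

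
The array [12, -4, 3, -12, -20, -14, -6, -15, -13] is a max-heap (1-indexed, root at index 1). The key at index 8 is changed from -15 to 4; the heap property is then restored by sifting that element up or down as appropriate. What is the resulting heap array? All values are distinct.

set index 8 from -15 to 4 → [12, -4, 3, -12, -20, -14, -6, 4, -13]
4 > parent -12 at index 4, swap → [12, -4, 3, 4, -20, -14, -6, -12, -13]
4 > parent -4 at index 2, swap → [12, 4, 3, -4, -20, -14, -6, -12, -13]

[12, 4, 3, -4, -20, -14, -6, -12, -13]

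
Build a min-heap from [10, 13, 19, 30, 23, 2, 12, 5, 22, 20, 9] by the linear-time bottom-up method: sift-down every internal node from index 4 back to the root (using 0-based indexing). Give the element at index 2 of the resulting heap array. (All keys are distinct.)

sift down from index 4:
  23 vs smaller child 9 at index 10, swap → [10, 13, 19, 30, 9, 2, 12, 5, 22, 20, 23]
sift down from index 3:
  30 vs smaller child 5 at index 7, swap → [10, 13, 19, 5, 9, 2, 12, 30, 22, 20, 23]
sift down from index 2:
  19 vs smaller child 2 at index 5, swap → [10, 13, 2, 5, 9, 19, 12, 30, 22, 20, 23]
sift down from index 1:
  13 vs smaller child 5 at index 3, swap → [10, 5, 2, 13, 9, 19, 12, 30, 22, 20, 23]
sift down from index 0:
  10 vs smaller child 2 at index 2, swap → [2, 5, 10, 13, 9, 19, 12, 30, 22, 20, 23]
resulting array: [2, 5, 10, 13, 9, 19, 12, 30, 22, 20, 23]

10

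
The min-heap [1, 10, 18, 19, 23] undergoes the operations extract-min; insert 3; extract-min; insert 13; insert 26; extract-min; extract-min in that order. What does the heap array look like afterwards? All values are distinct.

[18, 19, 26, 23]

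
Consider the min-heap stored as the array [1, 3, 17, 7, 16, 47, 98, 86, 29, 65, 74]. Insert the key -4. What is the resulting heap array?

append -4 at index 11 → [1, 3, 17, 7, 16, 47, 98, 86, 29, 65, 74, -4]
-4 < parent 47 at index 5, swap → [1, 3, 17, 7, 16, -4, 98, 86, 29, 65, 74, 47]
-4 < parent 17 at index 2, swap → [1, 3, -4, 7, 16, 17, 98, 86, 29, 65, 74, 47]
-4 < parent 1 at index 0, swap → [-4, 3, 1, 7, 16, 17, 98, 86, 29, 65, 74, 47]

[-4, 3, 1, 7, 16, 17, 98, 86, 29, 65, 74, 47]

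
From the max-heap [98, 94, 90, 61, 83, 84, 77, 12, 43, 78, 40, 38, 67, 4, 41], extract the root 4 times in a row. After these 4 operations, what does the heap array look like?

[83, 78, 77, 61, 41, 67, 4, 12, 43, 38, 40]

extract-max #1 returns 98:
  remove root 98; move last element 41 to root → [41, 94, 90, 61, 83, 84, 77, 12, 43, 78, 40, 38, 67, 4]
  41 vs larger child 94 at index 1, swap → [94, 41, 90, 61, 83, 84, 77, 12, 43, 78, 40, 38, 67, 4]
  41 vs larger child 83 at index 4, swap → [94, 83, 90, 61, 41, 84, 77, 12, 43, 78, 40, 38, 67, 4]
  41 vs larger child 78 at index 9, swap → [94, 83, 90, 61, 78, 84, 77, 12, 43, 41, 40, 38, 67, 4]
extract-max #2 returns 94:
  remove root 94; move last element 4 to root → [4, 83, 90, 61, 78, 84, 77, 12, 43, 41, 40, 38, 67]
  4 vs larger child 90 at index 2, swap → [90, 83, 4, 61, 78, 84, 77, 12, 43, 41, 40, 38, 67]
  4 vs larger child 84 at index 5, swap → [90, 83, 84, 61, 78, 4, 77, 12, 43, 41, 40, 38, 67]
  4 vs larger child 67 at index 12, swap → [90, 83, 84, 61, 78, 67, 77, 12, 43, 41, 40, 38, 4]
extract-max #3 returns 90:
  remove root 90; move last element 4 to root → [4, 83, 84, 61, 78, 67, 77, 12, 43, 41, 40, 38]
  4 vs larger child 84 at index 2, swap → [84, 83, 4, 61, 78, 67, 77, 12, 43, 41, 40, 38]
  4 vs larger child 77 at index 6, swap → [84, 83, 77, 61, 78, 67, 4, 12, 43, 41, 40, 38]
extract-max #4 returns 84:
  remove root 84; move last element 38 to root → [38, 83, 77, 61, 78, 67, 4, 12, 43, 41, 40]
  38 vs larger child 83 at index 1, swap → [83, 38, 77, 61, 78, 67, 4, 12, 43, 41, 40]
  38 vs larger child 78 at index 4, swap → [83, 78, 77, 61, 38, 67, 4, 12, 43, 41, 40]
  38 vs larger child 41 at index 9, swap → [83, 78, 77, 61, 41, 67, 4, 12, 43, 38, 40]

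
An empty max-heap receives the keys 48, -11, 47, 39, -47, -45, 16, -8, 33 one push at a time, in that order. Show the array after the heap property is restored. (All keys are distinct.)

Insert 48:
  append 48 at index 0 → [48] (no swap needed)
Insert -11:
  append -11 at index 1 → [48, -11] (no swap needed)
Insert 47:
  append 47 at index 2 → [48, -11, 47] (no swap needed)
Insert 39:
  append 39 at index 3 → [48, -11, 47, 39]
  39 > parent -11 at index 1, swap → [48, 39, 47, -11]
Insert -47:
  append -47 at index 4 → [48, 39, 47, -11, -47] (no swap needed)
Insert -45:
  append -45 at index 5 → [48, 39, 47, -11, -47, -45] (no swap needed)
Insert 16:
  append 16 at index 6 → [48, 39, 47, -11, -47, -45, 16] (no swap needed)
Insert -8:
  append -8 at index 7 → [48, 39, 47, -11, -47, -45, 16, -8]
  -8 > parent -11 at index 3, swap → [48, 39, 47, -8, -47, -45, 16, -11]
Insert 33:
  append 33 at index 8 → [48, 39, 47, -8, -47, -45, 16, -11, 33]
  33 > parent -8 at index 3, swap → [48, 39, 47, 33, -47, -45, 16, -11, -8]

[48, 39, 47, 33, -47, -45, 16, -11, -8]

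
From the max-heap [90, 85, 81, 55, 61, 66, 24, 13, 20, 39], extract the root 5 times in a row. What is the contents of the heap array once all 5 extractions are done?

[55, 39, 24, 13, 20]

extract-max #1 returns 90:
  remove root 90; move last element 39 to root → [39, 85, 81, 55, 61, 66, 24, 13, 20]
  39 vs larger child 85 at index 1, swap → [85, 39, 81, 55, 61, 66, 24, 13, 20]
  39 vs larger child 61 at index 4, swap → [85, 61, 81, 55, 39, 66, 24, 13, 20]
extract-max #2 returns 85:
  remove root 85; move last element 20 to root → [20, 61, 81, 55, 39, 66, 24, 13]
  20 vs larger child 81 at index 2, swap → [81, 61, 20, 55, 39, 66, 24, 13]
  20 vs larger child 66 at index 5, swap → [81, 61, 66, 55, 39, 20, 24, 13]
extract-max #3 returns 81:
  remove root 81; move last element 13 to root → [13, 61, 66, 55, 39, 20, 24]
  13 vs larger child 66 at index 2, swap → [66, 61, 13, 55, 39, 20, 24]
  13 vs larger child 24 at index 6, swap → [66, 61, 24, 55, 39, 20, 13]
extract-max #4 returns 66:
  remove root 66; move last element 13 to root → [13, 61, 24, 55, 39, 20]
  13 vs larger child 61 at index 1, swap → [61, 13, 24, 55, 39, 20]
  13 vs larger child 55 at index 3, swap → [61, 55, 24, 13, 39, 20]
extract-max #5 returns 61:
  remove root 61; move last element 20 to root → [20, 55, 24, 13, 39]
  20 vs larger child 55 at index 1, swap → [55, 20, 24, 13, 39]
  20 vs larger child 39 at index 4, swap → [55, 39, 24, 13, 20]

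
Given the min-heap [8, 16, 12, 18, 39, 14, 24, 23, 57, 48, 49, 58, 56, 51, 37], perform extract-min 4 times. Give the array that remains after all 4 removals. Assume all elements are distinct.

extract-min #1 returns 8:
  remove root 8; move last element 37 to root → [37, 16, 12, 18, 39, 14, 24, 23, 57, 48, 49, 58, 56, 51]
  37 vs smaller child 12 at index 2, swap → [12, 16, 37, 18, 39, 14, 24, 23, 57, 48, 49, 58, 56, 51]
  37 vs smaller child 14 at index 5, swap → [12, 16, 14, 18, 39, 37, 24, 23, 57, 48, 49, 58, 56, 51]
extract-min #2 returns 12:
  remove root 12; move last element 51 to root → [51, 16, 14, 18, 39, 37, 24, 23, 57, 48, 49, 58, 56]
  51 vs smaller child 14 at index 2, swap → [14, 16, 51, 18, 39, 37, 24, 23, 57, 48, 49, 58, 56]
  51 vs smaller child 24 at index 6, swap → [14, 16, 24, 18, 39, 37, 51, 23, 57, 48, 49, 58, 56]
extract-min #3 returns 14:
  remove root 14; move last element 56 to root → [56, 16, 24, 18, 39, 37, 51, 23, 57, 48, 49, 58]
  56 vs smaller child 16 at index 1, swap → [16, 56, 24, 18, 39, 37, 51, 23, 57, 48, 49, 58]
  56 vs smaller child 18 at index 3, swap → [16, 18, 24, 56, 39, 37, 51, 23, 57, 48, 49, 58]
  56 vs smaller child 23 at index 7, swap → [16, 18, 24, 23, 39, 37, 51, 56, 57, 48, 49, 58]
extract-min #4 returns 16:
  remove root 16; move last element 58 to root → [58, 18, 24, 23, 39, 37, 51, 56, 57, 48, 49]
  58 vs smaller child 18 at index 1, swap → [18, 58, 24, 23, 39, 37, 51, 56, 57, 48, 49]
  58 vs smaller child 23 at index 3, swap → [18, 23, 24, 58, 39, 37, 51, 56, 57, 48, 49]
  58 vs smaller child 56 at index 7, swap → [18, 23, 24, 56, 39, 37, 51, 58, 57, 48, 49]

[18, 23, 24, 56, 39, 37, 51, 58, 57, 48, 49]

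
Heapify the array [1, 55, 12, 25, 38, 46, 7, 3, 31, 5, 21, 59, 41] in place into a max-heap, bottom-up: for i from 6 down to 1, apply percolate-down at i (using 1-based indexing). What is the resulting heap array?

sift down from index 6:
  46 vs larger child 59 at index 12, swap → [1, 55, 12, 25, 38, 59, 7, 3, 31, 5, 21, 46, 41]
sift down from index 5: already satisfies heap property
sift down from index 4:
  25 vs larger child 31 at index 9, swap → [1, 55, 12, 31, 38, 59, 7, 3, 25, 5, 21, 46, 41]
sift down from index 3:
  12 vs larger child 59 at index 6, swap → [1, 55, 59, 31, 38, 12, 7, 3, 25, 5, 21, 46, 41]
  12 vs larger child 46 at index 12, swap → [1, 55, 59, 31, 38, 46, 7, 3, 25, 5, 21, 12, 41]
sift down from index 2: already satisfies heap property
sift down from index 1:
  1 vs larger child 59 at index 3, swap → [59, 55, 1, 31, 38, 46, 7, 3, 25, 5, 21, 12, 41]
  1 vs larger child 46 at index 6, swap → [59, 55, 46, 31, 38, 1, 7, 3, 25, 5, 21, 12, 41]
  1 vs larger child 41 at index 13, swap → [59, 55, 46, 31, 38, 41, 7, 3, 25, 5, 21, 12, 1]

[59, 55, 46, 31, 38, 41, 7, 3, 25, 5, 21, 12, 1]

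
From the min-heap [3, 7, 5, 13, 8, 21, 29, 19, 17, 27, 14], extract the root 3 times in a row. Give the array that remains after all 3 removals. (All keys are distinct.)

[8, 13, 14, 17, 27, 21, 29, 19]

extract-min #1 returns 3:
  remove root 3; move last element 14 to root → [14, 7, 5, 13, 8, 21, 29, 19, 17, 27]
  14 vs smaller child 5 at index 2, swap → [5, 7, 14, 13, 8, 21, 29, 19, 17, 27]
extract-min #2 returns 5:
  remove root 5; move last element 27 to root → [27, 7, 14, 13, 8, 21, 29, 19, 17]
  27 vs smaller child 7 at index 1, swap → [7, 27, 14, 13, 8, 21, 29, 19, 17]
  27 vs smaller child 8 at index 4, swap → [7, 8, 14, 13, 27, 21, 29, 19, 17]
extract-min #3 returns 7:
  remove root 7; move last element 17 to root → [17, 8, 14, 13, 27, 21, 29, 19]
  17 vs smaller child 8 at index 1, swap → [8, 17, 14, 13, 27, 21, 29, 19]
  17 vs smaller child 13 at index 3, swap → [8, 13, 14, 17, 27, 21, 29, 19]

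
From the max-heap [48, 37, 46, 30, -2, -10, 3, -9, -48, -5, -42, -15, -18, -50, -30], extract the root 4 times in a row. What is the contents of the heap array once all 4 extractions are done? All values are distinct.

extract-max #1 returns 48:
  remove root 48; move last element -30 to root → [-30, 37, 46, 30, -2, -10, 3, -9, -48, -5, -42, -15, -18, -50]
  -30 vs larger child 46 at index 2, swap → [46, 37, -30, 30, -2, -10, 3, -9, -48, -5, -42, -15, -18, -50]
  -30 vs larger child 3 at index 6, swap → [46, 37, 3, 30, -2, -10, -30, -9, -48, -5, -42, -15, -18, -50]
extract-max #2 returns 46:
  remove root 46; move last element -50 to root → [-50, 37, 3, 30, -2, -10, -30, -9, -48, -5, -42, -15, -18]
  -50 vs larger child 37 at index 1, swap → [37, -50, 3, 30, -2, -10, -30, -9, -48, -5, -42, -15, -18]
  -50 vs larger child 30 at index 3, swap → [37, 30, 3, -50, -2, -10, -30, -9, -48, -5, -42, -15, -18]
  -50 vs larger child -9 at index 7, swap → [37, 30, 3, -9, -2, -10, -30, -50, -48, -5, -42, -15, -18]
extract-max #3 returns 37:
  remove root 37; move last element -18 to root → [-18, 30, 3, -9, -2, -10, -30, -50, -48, -5, -42, -15]
  -18 vs larger child 30 at index 1, swap → [30, -18, 3, -9, -2, -10, -30, -50, -48, -5, -42, -15]
  -18 vs larger child -2 at index 4, swap → [30, -2, 3, -9, -18, -10, -30, -50, -48, -5, -42, -15]
  -18 vs larger child -5 at index 9, swap → [30, -2, 3, -9, -5, -10, -30, -50, -48, -18, -42, -15]
extract-max #4 returns 30:
  remove root 30; move last element -15 to root → [-15, -2, 3, -9, -5, -10, -30, -50, -48, -18, -42]
  -15 vs larger child 3 at index 2, swap → [3, -2, -15, -9, -5, -10, -30, -50, -48, -18, -42]
  -15 vs larger child -10 at index 5, swap → [3, -2, -10, -9, -5, -15, -30, -50, -48, -18, -42]

[3, -2, -10, -9, -5, -15, -30, -50, -48, -18, -42]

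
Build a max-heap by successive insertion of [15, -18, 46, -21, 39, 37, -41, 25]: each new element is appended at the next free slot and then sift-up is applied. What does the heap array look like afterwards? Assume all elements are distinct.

[46, 39, 37, 25, -18, 15, -41, -21]

Insert 15:
  append 15 at index 0 → [15] (no swap needed)
Insert -18:
  append -18 at index 1 → [15, -18] (no swap needed)
Insert 46:
  append 46 at index 2 → [15, -18, 46]
  46 > parent 15 at index 0, swap → [46, -18, 15]
Insert -21:
  append -21 at index 3 → [46, -18, 15, -21] (no swap needed)
Insert 39:
  append 39 at index 4 → [46, -18, 15, -21, 39]
  39 > parent -18 at index 1, swap → [46, 39, 15, -21, -18]
Insert 37:
  append 37 at index 5 → [46, 39, 15, -21, -18, 37]
  37 > parent 15 at index 2, swap → [46, 39, 37, -21, -18, 15]
Insert -41:
  append -41 at index 6 → [46, 39, 37, -21, -18, 15, -41] (no swap needed)
Insert 25:
  append 25 at index 7 → [46, 39, 37, -21, -18, 15, -41, 25]
  25 > parent -21 at index 3, swap → [46, 39, 37, 25, -18, 15, -41, -21]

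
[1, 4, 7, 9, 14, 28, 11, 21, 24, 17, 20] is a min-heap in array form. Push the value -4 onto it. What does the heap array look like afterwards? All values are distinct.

[-4, 4, 1, 9, 14, 7, 11, 21, 24, 17, 20, 28]

append -4 at index 11 → [1, 4, 7, 9, 14, 28, 11, 21, 24, 17, 20, -4]
-4 < parent 28 at index 5, swap → [1, 4, 7, 9, 14, -4, 11, 21, 24, 17, 20, 28]
-4 < parent 7 at index 2, swap → [1, 4, -4, 9, 14, 7, 11, 21, 24, 17, 20, 28]
-4 < parent 1 at index 0, swap → [-4, 4, 1, 9, 14, 7, 11, 21, 24, 17, 20, 28]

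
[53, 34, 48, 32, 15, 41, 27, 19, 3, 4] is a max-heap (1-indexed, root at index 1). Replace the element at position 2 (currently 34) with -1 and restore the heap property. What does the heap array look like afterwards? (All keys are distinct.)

set index 2 from 34 to -1 → [53, -1, 48, 32, 15, 41, 27, 19, 3, 4]
-1 vs larger child 32 at index 4, swap → [53, 32, 48, -1, 15, 41, 27, 19, 3, 4]
-1 vs larger child 19 at index 8, swap → [53, 32, 48, 19, 15, 41, 27, -1, 3, 4]

[53, 32, 48, 19, 15, 41, 27, -1, 3, 4]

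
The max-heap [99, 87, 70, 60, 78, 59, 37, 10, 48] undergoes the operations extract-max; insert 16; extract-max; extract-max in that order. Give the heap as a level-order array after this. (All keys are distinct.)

[70, 60, 59, 16, 48, 10, 37]

extract-max → returns 99:
  remove root 99; move last element 48 to root → [48, 87, 70, 60, 78, 59, 37, 10]
  48 vs larger child 87 at index 1, swap → [87, 48, 70, 60, 78, 59, 37, 10]
  48 vs larger child 78 at index 4, swap → [87, 78, 70, 60, 48, 59, 37, 10]
insert 16:
  append 16 at index 8 → [87, 78, 70, 60, 48, 59, 37, 10, 16] (no swap needed)
extract-max → returns 87:
  remove root 87; move last element 16 to root → [16, 78, 70, 60, 48, 59, 37, 10]
  16 vs larger child 78 at index 1, swap → [78, 16, 70, 60, 48, 59, 37, 10]
  16 vs larger child 60 at index 3, swap → [78, 60, 70, 16, 48, 59, 37, 10]
extract-max → returns 78:
  remove root 78; move last element 10 to root → [10, 60, 70, 16, 48, 59, 37]
  10 vs larger child 70 at index 2, swap → [70, 60, 10, 16, 48, 59, 37]
  10 vs larger child 59 at index 5, swap → [70, 60, 59, 16, 48, 10, 37]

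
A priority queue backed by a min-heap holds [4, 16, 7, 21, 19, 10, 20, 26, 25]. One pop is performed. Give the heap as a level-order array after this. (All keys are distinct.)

[7, 16, 10, 21, 19, 25, 20, 26]

remove root 4; move last element 25 to root → [25, 16, 7, 21, 19, 10, 20, 26]
25 vs smaller child 7 at index 2, swap → [7, 16, 25, 21, 19, 10, 20, 26]
25 vs smaller child 10 at index 5, swap → [7, 16, 10, 21, 19, 25, 20, 26]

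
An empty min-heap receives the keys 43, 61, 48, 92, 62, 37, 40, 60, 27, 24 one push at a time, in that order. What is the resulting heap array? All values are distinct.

[24, 27, 40, 60, 37, 48, 43, 92, 61, 62]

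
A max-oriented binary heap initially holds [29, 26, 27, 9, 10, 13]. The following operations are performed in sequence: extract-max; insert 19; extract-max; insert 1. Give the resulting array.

[26, 13, 19, 9, 10, 1]

extract-max → returns 29:
  remove root 29; move last element 13 to root → [13, 26, 27, 9, 10]
  13 vs larger child 27 at index 2, swap → [27, 26, 13, 9, 10]
insert 19:
  append 19 at index 5 → [27, 26, 13, 9, 10, 19]
  19 > parent 13 at index 2, swap → [27, 26, 19, 9, 10, 13]
extract-max → returns 27:
  remove root 27; move last element 13 to root → [13, 26, 19, 9, 10]
  13 vs larger child 26 at index 1, swap → [26, 13, 19, 9, 10]
insert 1:
  append 1 at index 5 → [26, 13, 19, 9, 10, 1] (no swap needed)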